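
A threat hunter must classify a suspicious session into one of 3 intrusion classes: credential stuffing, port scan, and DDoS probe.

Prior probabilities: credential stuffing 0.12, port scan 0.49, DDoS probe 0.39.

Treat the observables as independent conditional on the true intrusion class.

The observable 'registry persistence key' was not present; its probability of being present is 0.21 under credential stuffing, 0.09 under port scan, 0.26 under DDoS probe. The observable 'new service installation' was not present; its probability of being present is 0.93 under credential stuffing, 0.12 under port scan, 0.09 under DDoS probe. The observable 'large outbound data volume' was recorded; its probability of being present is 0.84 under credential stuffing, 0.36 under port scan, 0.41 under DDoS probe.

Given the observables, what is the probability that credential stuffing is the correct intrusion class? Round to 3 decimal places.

0.022

Multiply each prior by the joint likelihood of the observable pattern (using 1 − P(present | H) for each absent observable):
  credential stuffing: 0.12 × (1 − 0.21) × (1 − 0.93) × 0.84 = 0.0055742
  port scan: 0.49 × (1 − 0.09) × (1 − 0.12) × 0.36 = 0.14126
  DDoS probe: 0.39 × (1 − 0.26) × (1 − 0.09) × 0.41 = 0.10768
Marginal likelihood of the evidence = 0.25451.
P(credential stuffing | evidence) = 0.0055742 / 0.25451 ≈ 0.022.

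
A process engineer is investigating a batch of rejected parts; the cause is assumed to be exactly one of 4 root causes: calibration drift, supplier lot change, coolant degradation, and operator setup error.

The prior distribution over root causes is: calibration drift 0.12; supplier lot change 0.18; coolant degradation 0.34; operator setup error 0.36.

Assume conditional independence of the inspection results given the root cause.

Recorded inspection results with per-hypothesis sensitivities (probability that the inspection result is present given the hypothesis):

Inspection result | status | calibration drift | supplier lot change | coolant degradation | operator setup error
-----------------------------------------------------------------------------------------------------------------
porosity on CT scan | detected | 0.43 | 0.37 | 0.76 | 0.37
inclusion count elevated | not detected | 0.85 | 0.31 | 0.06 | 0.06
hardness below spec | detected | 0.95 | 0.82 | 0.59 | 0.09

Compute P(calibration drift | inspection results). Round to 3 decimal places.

0.037

For each hypothesis, the unnormalized posterior weight is prior × product of the inspection result likelihoods (using 1 − P(present | H) for each absent inspection result):
  calibration drift: 0.12 × 0.43 × (1 − 0.85) × 0.95 = 0.007353
  supplier lot change: 0.18 × 0.37 × (1 − 0.31) × 0.82 = 0.037682
  coolant degradation: 0.34 × 0.76 × (1 − 0.06) × 0.59 = 0.14331
  operator setup error: 0.36 × 0.37 × (1 − 0.06) × 0.09 = 0.011269
The unnormalized weights sum to 0.19961.
P(calibration drift | evidence) = 0.007353 / 0.19961 ≈ 0.037.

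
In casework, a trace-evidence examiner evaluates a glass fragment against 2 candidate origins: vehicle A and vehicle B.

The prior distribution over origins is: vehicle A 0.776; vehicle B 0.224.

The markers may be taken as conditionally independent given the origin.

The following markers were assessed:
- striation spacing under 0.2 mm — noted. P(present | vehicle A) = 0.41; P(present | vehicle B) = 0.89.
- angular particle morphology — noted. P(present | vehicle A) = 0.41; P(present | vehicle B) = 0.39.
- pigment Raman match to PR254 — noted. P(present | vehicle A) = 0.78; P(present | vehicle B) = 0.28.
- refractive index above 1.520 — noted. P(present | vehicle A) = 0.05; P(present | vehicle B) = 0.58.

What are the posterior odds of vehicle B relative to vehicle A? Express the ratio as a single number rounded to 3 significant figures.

2.48

Posterior odds equal prior odds times the likelihood ratio; only the two competing hypotheses matter.
  vehicle B: 0.224 × 0.89 × 0.39 × 0.28 × 0.58 = 0.012627
  vehicle A: 0.776 × 0.41 × 0.41 × 0.78 × 0.05 = 0.0050874
Odds(vehicle B : vehicle A) = 0.012627 / 0.0050874 ≈ 2.48.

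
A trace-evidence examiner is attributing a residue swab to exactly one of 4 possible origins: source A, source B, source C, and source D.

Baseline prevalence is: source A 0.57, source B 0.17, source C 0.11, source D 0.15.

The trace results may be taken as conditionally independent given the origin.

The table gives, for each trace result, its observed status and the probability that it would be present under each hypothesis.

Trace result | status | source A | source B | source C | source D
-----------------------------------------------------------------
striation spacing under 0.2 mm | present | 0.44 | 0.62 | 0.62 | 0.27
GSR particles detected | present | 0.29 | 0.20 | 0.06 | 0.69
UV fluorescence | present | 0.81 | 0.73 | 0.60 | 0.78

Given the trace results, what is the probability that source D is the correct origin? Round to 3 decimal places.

By Bayes' rule with conditional independence, the unnormalized weight for each hypothesis is prior × ∏ likelihoods:
  source A: 0.57 × 0.44 × 0.29 × 0.81 = 0.058913
  source B: 0.17 × 0.62 × 0.20 × 0.73 = 0.015388
  source C: 0.11 × 0.62 × 0.06 × 0.60 = 0.0024552
  source D: 0.15 × 0.27 × 0.69 × 0.78 = 0.021797
The unnormalized weights sum to 0.098554.
P(source D | evidence) = 0.021797 / 0.098554 ≈ 0.221.

0.221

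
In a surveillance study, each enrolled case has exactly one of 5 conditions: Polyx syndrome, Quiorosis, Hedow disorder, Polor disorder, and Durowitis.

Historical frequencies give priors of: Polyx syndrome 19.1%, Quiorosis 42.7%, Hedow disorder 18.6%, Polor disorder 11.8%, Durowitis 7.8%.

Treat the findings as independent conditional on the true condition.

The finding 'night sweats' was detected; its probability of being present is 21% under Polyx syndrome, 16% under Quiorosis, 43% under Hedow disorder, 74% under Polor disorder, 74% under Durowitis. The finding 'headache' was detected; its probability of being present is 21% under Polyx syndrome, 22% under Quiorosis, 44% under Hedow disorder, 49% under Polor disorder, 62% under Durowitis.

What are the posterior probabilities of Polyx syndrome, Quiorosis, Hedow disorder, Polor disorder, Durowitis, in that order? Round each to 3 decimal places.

0.061, 0.110, 0.256, 0.312, 0.261

For each hypothesis, the unnormalized posterior weight is prior × product of the finding likelihoods:
  Polyx syndrome: 0.191 × 0.21 × 0.21 = 0.0084231
  Quiorosis: 0.427 × 0.16 × 0.22 = 0.01503
  Hedow disorder: 0.186 × 0.43 × 0.44 = 0.035191
  Polor disorder: 0.118 × 0.74 × 0.49 = 0.042787
  Durowitis: 0.078 × 0.74 × 0.62 = 0.035786
Normalizing constant Z = 0.0084231 + 0.01503 + 0.035191 + 0.042787 + 0.035786 = 0.13722.
P(Polyx syndrome | evidence) = 0.0084231 / 0.13722 ≈ 0.061
P(Quiorosis | evidence) = 0.01503 / 0.13722 ≈ 0.110
P(Hedow disorder | evidence) = 0.035191 / 0.13722 ≈ 0.256
P(Polor disorder | evidence) = 0.042787 / 0.13722 ≈ 0.312
P(Durowitis | evidence) = 0.035786 / 0.13722 ≈ 0.261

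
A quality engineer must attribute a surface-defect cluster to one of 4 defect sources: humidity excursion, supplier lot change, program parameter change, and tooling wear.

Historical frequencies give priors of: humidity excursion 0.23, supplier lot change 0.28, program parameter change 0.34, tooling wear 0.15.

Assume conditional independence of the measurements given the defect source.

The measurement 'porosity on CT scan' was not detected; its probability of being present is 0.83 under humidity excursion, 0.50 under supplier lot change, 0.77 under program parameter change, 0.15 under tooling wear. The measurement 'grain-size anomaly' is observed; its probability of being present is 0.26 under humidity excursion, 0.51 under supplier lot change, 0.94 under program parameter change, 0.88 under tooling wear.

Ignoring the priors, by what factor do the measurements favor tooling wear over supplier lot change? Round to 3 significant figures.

Joint likelihood of the measurement pattern under each hypothesis (using 1 − P(present | H) for each absent measurement):
  tooling wear: (1 − 0.15) × 0.88 = 0.748
  supplier lot change: (1 − 0.50) × 0.51 = 0.255
Bayes factor = 0.748 / 0.255 ≈ 2.93

2.93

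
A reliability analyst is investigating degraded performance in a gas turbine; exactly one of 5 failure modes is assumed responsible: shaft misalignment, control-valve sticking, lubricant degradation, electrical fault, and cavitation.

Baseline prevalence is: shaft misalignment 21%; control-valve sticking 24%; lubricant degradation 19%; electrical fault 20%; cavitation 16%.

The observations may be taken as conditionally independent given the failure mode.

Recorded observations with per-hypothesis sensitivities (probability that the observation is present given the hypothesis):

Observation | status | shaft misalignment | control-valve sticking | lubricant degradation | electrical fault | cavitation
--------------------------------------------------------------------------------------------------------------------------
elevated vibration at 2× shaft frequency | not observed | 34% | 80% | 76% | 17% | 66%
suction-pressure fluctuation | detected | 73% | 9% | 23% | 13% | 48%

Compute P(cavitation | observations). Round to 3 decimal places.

0.160

For each hypothesis, the unnormalized posterior weight is prior × product of the observation likelihoods (using 1 − P(present | H) for each absent observation):
  shaft misalignment: 0.21 × (1 − 0.34) × 0.73 = 0.10118
  control-valve sticking: 0.24 × (1 − 0.80) × 0.09 = 0.00432
  lubricant degradation: 0.19 × (1 − 0.76) × 0.23 = 0.010488
  electrical fault: 0.20 × (1 − 0.17) × 0.13 = 0.02158
  cavitation: 0.16 × (1 − 0.66) × 0.48 = 0.026112
Normalizing constant Z = 0.10118 + 0.00432 + 0.010488 + 0.02158 + 0.026112 = 0.16368.
P(cavitation | evidence) = 0.026112 / 0.16368 ≈ 0.160.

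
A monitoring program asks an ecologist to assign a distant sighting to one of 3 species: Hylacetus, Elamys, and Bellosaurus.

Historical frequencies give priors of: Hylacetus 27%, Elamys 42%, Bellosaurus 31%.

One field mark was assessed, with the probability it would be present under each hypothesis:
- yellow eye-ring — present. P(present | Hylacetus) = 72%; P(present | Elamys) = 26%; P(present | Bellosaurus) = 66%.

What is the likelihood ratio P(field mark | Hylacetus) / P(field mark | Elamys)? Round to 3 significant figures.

Likelihood of this field mark under each hypothesis:
  Hylacetus: 0.72
  Elamys: 0.26
Bayes factor = 0.72 / 0.26 ≈ 2.77

2.77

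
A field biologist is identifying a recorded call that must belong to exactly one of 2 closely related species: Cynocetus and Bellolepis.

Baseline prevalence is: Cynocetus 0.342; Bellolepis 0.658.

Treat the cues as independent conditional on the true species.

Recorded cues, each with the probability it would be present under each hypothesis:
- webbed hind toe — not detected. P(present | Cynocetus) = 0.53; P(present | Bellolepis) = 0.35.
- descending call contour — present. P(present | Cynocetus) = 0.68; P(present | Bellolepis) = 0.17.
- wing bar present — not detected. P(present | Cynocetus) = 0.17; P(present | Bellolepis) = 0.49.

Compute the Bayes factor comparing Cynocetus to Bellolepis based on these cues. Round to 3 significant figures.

Joint likelihood of the cue pattern under each hypothesis (using 1 − P(present | H) for each absent cue):
  Cynocetus: (1 − 0.53) × 0.68 × (1 − 0.17) = 0.26527
  Bellolepis: (1 − 0.35) × 0.17 × (1 − 0.49) = 0.056355
Bayes factor = 0.26527 / 0.056355 ≈ 4.71

4.71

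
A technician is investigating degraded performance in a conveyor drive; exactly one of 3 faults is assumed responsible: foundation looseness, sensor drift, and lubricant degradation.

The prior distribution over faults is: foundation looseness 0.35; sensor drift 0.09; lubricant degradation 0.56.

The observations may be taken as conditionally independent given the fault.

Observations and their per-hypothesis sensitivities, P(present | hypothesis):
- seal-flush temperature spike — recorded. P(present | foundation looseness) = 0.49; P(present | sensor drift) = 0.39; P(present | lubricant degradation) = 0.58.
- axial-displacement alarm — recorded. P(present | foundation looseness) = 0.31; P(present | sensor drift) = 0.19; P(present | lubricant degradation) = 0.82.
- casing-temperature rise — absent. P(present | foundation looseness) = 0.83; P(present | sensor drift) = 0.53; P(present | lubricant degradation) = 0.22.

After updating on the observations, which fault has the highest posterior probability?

By Bayes' rule with conditional independence, the unnormalized weight for each hypothesis is prior × ∏ likelihoods (using 1 − P(present | H) for each absent observation):
  foundation looseness: 0.35 × 0.49 × 0.31 × (1 − 0.83) = 0.0090381
  sensor drift: 0.09 × 0.39 × 0.19 × (1 − 0.53) = 0.0031344
  lubricant degradation: 0.56 × 0.58 × 0.82 × (1 − 0.22) = 0.20774
Marginal likelihood of the evidence = 0.21991.
P(foundation looseness | evidence) ≈ 0.0090381 / 0.21991 ≈ 0.041
P(sensor drift | evidence) ≈ 0.0031344 / 0.21991 ≈ 0.014
P(lubricant degradation | evidence) ≈ 0.20774 / 0.21991 ≈ 0.945
The largest is 0.945, so lubricant degradation is most probable.

lubricant degradation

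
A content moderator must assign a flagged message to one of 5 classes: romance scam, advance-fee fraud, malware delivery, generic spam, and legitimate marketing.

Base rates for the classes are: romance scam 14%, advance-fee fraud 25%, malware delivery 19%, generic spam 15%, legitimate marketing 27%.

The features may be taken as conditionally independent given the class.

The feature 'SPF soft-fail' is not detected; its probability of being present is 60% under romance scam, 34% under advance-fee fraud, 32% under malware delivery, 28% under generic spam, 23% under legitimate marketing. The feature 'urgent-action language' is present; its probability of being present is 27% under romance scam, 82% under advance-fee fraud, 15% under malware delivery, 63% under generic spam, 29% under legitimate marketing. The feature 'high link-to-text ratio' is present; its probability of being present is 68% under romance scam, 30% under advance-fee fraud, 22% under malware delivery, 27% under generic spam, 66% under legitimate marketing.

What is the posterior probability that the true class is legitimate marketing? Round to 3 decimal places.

By Bayes' rule with conditional independence, the unnormalized weight for each hypothesis is prior × ∏ likelihoods (using 1 − P(present | H) for each absent feature):
  romance scam: 0.14 × (1 − 0.60) × 0.27 × 0.68 = 0.010282
  advance-fee fraud: 0.25 × (1 − 0.34) × 0.82 × 0.30 = 0.04059
  malware delivery: 0.19 × (1 − 0.32) × 0.15 × 0.22 = 0.0042636
  generic spam: 0.15 × (1 − 0.28) × 0.63 × 0.27 = 0.018371
  legitimate marketing: 0.27 × (1 − 0.23) × 0.29 × 0.66 = 0.039792
Normalizing constant Z = 0.010282 + 0.04059 + 0.0042636 + 0.018371 + 0.039792 = 0.1133.
P(legitimate marketing | evidence) = 0.039792 / 0.1133 ≈ 0.351.

0.351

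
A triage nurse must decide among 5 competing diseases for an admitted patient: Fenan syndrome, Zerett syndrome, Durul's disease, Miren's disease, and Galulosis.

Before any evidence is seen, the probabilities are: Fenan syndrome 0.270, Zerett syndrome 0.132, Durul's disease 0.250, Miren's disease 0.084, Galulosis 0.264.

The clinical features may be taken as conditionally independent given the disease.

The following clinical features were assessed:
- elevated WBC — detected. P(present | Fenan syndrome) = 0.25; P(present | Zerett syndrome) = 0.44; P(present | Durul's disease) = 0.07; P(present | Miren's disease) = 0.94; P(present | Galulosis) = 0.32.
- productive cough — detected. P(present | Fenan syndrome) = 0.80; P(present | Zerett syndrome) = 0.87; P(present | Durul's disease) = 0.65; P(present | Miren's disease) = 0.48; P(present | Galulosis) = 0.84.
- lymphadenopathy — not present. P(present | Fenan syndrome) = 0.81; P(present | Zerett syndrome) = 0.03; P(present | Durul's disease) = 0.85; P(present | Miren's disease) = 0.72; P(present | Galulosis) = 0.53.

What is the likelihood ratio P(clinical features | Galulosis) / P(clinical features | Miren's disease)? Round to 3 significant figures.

1.00

Joint likelihood of the clinical feature pattern under each hypothesis (using 1 − P(present | H) for each absent clinical feature):
  Galulosis: 0.32 × 0.84 × (1 − 0.53) = 0.12634
  Miren's disease: 0.94 × 0.48 × (1 − 0.72) = 0.12634
Bayes factor = 0.12634 / 0.12634 ≈ 1.00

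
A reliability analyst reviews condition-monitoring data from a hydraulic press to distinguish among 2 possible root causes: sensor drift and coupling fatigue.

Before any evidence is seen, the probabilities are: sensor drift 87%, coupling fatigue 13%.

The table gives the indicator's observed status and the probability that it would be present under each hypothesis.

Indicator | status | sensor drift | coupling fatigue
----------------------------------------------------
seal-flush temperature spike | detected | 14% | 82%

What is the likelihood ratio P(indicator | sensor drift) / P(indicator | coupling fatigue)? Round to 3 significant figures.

Likelihood of this indicator under each hypothesis:
  sensor drift: 0.14
  coupling fatigue: 0.82
Bayes factor = 0.14 / 0.82 ≈ 0.171

0.171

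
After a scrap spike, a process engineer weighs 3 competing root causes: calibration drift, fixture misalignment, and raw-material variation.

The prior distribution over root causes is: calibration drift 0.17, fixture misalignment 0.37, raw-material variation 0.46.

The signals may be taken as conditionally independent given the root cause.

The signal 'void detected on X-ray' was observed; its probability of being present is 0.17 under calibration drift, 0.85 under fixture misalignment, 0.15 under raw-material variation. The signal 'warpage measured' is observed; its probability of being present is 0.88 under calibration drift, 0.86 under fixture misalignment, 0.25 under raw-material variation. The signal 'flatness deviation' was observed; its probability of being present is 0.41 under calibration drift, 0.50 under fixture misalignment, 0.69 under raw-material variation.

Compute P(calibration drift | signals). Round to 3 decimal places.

By Bayes' rule with conditional independence, the unnormalized weight for each hypothesis is prior × ∏ likelihoods:
  calibration drift: 0.17 × 0.17 × 0.88 × 0.41 = 0.010427
  fixture misalignment: 0.37 × 0.85 × 0.86 × 0.50 = 0.13523
  raw-material variation: 0.46 × 0.15 × 0.25 × 0.69 = 0.011902
Marginal likelihood of the evidence = 0.15756.
P(calibration drift | evidence) = 0.010427 / 0.15756 ≈ 0.066.

0.066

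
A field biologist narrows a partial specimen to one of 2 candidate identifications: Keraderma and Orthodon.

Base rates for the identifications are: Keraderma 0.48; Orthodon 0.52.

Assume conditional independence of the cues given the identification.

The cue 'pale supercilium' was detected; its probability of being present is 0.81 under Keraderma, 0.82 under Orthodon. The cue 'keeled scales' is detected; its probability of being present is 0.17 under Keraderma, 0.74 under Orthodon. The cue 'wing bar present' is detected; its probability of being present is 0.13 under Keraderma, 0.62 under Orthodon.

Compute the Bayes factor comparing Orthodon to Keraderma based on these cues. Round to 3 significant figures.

21.0

Joint likelihood of the cue pattern under each hypothesis:
  Orthodon: 0.82 × 0.74 × 0.62 = 0.37622
  Keraderma: 0.81 × 0.17 × 0.13 = 0.017901
Bayes factor = 0.37622 / 0.017901 ≈ 21.0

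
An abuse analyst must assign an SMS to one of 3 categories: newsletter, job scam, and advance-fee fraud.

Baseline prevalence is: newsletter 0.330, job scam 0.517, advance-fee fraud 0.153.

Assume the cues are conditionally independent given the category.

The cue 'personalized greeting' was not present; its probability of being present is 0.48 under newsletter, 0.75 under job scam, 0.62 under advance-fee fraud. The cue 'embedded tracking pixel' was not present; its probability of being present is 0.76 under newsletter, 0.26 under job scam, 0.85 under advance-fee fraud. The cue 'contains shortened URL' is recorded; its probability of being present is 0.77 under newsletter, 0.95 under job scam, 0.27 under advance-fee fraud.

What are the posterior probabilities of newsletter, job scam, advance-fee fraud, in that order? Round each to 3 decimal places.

0.254, 0.727, 0.019

For each hypothesis, the unnormalized posterior weight is prior × product of the cue likelihoods (using 1 − P(present | H) for each absent cue):
  newsletter: 0.330 × (1 − 0.48) × (1 − 0.76) × 0.77 = 0.031712
  job scam: 0.517 × (1 − 0.75) × (1 − 0.26) × 0.95 = 0.090863
  advance-fee fraud: 0.153 × (1 − 0.62) × (1 − 0.85) × 0.27 = 0.0023547
The unnormalized weights sum to 0.12493.
P(newsletter | evidence) = 0.031712 / 0.12493 ≈ 0.254
P(job scam | evidence) = 0.090863 / 0.12493 ≈ 0.727
P(advance-fee fraud | evidence) = 0.0023547 / 0.12493 ≈ 0.019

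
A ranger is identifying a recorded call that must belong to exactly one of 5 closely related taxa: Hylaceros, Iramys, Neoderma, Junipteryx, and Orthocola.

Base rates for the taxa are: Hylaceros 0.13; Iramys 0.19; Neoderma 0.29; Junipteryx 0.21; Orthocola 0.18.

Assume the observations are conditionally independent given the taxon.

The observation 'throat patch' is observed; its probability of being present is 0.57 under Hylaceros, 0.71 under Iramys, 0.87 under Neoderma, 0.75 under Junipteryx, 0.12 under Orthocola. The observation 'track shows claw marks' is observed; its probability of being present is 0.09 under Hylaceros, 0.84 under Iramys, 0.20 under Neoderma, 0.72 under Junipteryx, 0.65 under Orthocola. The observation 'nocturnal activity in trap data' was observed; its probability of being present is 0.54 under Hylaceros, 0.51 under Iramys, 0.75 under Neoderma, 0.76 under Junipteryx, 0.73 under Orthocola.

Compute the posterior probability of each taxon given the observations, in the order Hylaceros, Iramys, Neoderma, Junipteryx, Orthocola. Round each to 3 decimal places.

For each hypothesis, the unnormalized posterior weight is prior × product of the observation likelihoods:
  Hylaceros: 0.13 × 0.57 × 0.09 × 0.54 = 0.0036013
  Iramys: 0.19 × 0.71 × 0.84 × 0.51 = 0.057791
  Neoderma: 0.29 × 0.87 × 0.20 × 0.75 = 0.037845
  Junipteryx: 0.21 × 0.75 × 0.72 × 0.76 = 0.086184
  Orthocola: 0.18 × 0.12 × 0.65 × 0.73 = 0.010249
Marginal likelihood of the evidence = 0.19567.
P(Hylaceros | evidence) = 0.0036013 / 0.19567 ≈ 0.018
P(Iramys | evidence) = 0.057791 / 0.19567 ≈ 0.295
P(Neoderma | evidence) = 0.037845 / 0.19567 ≈ 0.193
P(Junipteryx | evidence) = 0.086184 / 0.19567 ≈ 0.440
P(Orthocola | evidence) = 0.010249 / 0.19567 ≈ 0.052

0.018, 0.295, 0.193, 0.440, 0.052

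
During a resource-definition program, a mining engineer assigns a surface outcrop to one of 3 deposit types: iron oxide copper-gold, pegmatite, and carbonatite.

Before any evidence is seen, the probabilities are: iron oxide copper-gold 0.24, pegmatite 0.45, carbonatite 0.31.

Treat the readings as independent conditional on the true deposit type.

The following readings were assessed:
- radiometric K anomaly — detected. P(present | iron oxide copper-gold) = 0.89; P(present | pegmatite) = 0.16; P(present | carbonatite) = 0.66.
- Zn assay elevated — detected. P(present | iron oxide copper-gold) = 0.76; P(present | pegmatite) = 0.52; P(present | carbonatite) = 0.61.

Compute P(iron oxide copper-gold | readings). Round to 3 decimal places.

0.500

For each hypothesis, the unnormalized posterior weight is prior × product of the reading likelihoods:
  iron oxide copper-gold: 0.24 × 0.89 × 0.76 = 0.16234
  pegmatite: 0.45 × 0.16 × 0.52 = 0.03744
  carbonatite: 0.31 × 0.66 × 0.61 = 0.12481
Marginal likelihood of the evidence = 0.32458.
P(iron oxide copper-gold | evidence) = 0.16234 / 0.32458 ≈ 0.500.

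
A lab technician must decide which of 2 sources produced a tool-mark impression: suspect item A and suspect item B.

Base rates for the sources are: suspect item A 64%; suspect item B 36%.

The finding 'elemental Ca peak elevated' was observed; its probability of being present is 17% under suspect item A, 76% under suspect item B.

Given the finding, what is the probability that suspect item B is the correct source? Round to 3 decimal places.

0.715

Multiply each prior by the likelihood of the finding:
  suspect item A: 0.64 × 0.17 = 0.1088
  suspect item B: 0.36 × 0.76 = 0.2736
Marginal likelihood of the evidence = 0.3824.
P(suspect item B | evidence) = 0.2736 / 0.3824 ≈ 0.715.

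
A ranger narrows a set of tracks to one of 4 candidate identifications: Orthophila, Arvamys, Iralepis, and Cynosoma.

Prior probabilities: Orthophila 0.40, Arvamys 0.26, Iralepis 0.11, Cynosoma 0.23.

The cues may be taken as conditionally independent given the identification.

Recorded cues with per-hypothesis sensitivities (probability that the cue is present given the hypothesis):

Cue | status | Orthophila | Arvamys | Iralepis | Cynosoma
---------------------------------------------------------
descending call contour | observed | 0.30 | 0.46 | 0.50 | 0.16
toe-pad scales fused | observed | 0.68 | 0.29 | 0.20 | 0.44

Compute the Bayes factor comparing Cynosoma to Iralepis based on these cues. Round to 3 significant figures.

0.704

Take the product of per-cue likelihoods under each hypothesis, then divide.
  Cynosoma: 0.16 × 0.44 = 0.0704
  Iralepis: 0.50 × 0.20 = 0.1
Bayes factor = 0.0704 / 0.1 ≈ 0.704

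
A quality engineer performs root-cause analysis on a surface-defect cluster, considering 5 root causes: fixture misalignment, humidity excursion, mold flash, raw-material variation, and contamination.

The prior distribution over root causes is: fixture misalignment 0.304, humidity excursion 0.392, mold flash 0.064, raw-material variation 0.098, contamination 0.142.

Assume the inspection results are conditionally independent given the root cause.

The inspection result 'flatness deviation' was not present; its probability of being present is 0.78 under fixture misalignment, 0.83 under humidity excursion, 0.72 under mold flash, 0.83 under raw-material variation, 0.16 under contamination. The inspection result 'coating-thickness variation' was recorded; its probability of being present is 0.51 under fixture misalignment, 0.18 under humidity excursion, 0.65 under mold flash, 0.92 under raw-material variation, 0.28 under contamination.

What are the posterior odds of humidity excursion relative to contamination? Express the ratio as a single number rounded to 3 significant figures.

0.359

Unnormalized posterior weight (prior times the inspection result likelihoods) for each of the two hypotheses (using 1 − P(present | H) for each absent inspection result):
  humidity excursion: 0.392 × (1 − 0.83) × 0.18 = 0.011995
  contamination: 0.142 × (1 − 0.16) × 0.28 = 0.033398
Odds(humidity excursion : contamination) = 0.011995 / 0.033398 ≈ 0.359.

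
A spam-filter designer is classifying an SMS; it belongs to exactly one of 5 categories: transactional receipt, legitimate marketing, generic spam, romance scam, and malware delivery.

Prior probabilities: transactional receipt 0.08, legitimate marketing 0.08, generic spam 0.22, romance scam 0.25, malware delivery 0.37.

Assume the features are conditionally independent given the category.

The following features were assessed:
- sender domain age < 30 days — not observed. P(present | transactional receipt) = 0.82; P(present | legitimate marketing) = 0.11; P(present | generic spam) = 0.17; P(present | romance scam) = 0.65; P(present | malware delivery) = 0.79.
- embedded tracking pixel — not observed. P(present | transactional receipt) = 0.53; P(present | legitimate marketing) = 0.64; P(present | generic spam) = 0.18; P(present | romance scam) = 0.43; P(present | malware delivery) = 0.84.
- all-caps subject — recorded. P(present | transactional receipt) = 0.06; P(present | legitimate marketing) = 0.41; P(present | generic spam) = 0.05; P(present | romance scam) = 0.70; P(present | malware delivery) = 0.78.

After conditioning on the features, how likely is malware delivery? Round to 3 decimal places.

0.154

For each hypothesis, the unnormalized posterior weight is prior × product of the feature likelihoods (using 1 − P(present | H) for each absent feature):
  transactional receipt: 0.08 × (1 − 0.82) × (1 − 0.53) × 0.06 = 0.00040608
  legitimate marketing: 0.08 × (1 − 0.11) × (1 − 0.64) × 0.41 = 0.010509
  generic spam: 0.22 × (1 − 0.17) × (1 − 0.18) × 0.05 = 0.0074866
  romance scam: 0.25 × (1 − 0.65) × (1 − 0.43) × 0.70 = 0.034912
  malware delivery: 0.37 × (1 − 0.79) × (1 − 0.84) × 0.78 = 0.009697
Marginal likelihood of the evidence = 0.063011.
P(malware delivery | evidence) = 0.009697 / 0.063011 ≈ 0.154.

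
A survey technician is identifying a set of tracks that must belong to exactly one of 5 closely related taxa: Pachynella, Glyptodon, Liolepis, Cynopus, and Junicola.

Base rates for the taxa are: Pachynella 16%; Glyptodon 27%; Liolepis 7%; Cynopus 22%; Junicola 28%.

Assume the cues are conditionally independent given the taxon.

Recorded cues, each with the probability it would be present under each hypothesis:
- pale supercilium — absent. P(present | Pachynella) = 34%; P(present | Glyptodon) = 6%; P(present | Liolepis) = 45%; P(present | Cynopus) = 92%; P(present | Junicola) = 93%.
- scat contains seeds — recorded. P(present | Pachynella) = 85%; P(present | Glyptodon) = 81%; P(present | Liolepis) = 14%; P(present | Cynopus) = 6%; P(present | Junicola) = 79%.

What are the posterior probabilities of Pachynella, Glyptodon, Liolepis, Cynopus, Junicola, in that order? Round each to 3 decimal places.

0.283, 0.648, 0.017, 0.003, 0.049

By Bayes' rule with conditional independence, the unnormalized weight for each hypothesis is prior × ∏ likelihoods (using 1 − P(present | H) for each absent cue):
  Pachynella: 0.16 × (1 − 0.34) × 0.85 = 0.08976
  Glyptodon: 0.27 × (1 − 0.06) × 0.81 = 0.20558
  Liolepis: 0.07 × (1 − 0.45) × 0.14 = 0.00539
  Cynopus: 0.22 × (1 − 0.92) × 0.06 = 0.001056
  Junicola: 0.28 × (1 − 0.93) × 0.79 = 0.015484
Normalizing constant Z = 0.08976 + 0.20558 + 0.00539 + 0.001056 + 0.015484 = 0.31727.
P(Pachynella | evidence) = 0.08976 / 0.31727 ≈ 0.283
P(Glyptodon | evidence) = 0.20558 / 0.31727 ≈ 0.648
P(Liolepis | evidence) = 0.00539 / 0.31727 ≈ 0.017
P(Cynopus | evidence) = 0.001056 / 0.31727 ≈ 0.003
P(Junicola | evidence) = 0.015484 / 0.31727 ≈ 0.049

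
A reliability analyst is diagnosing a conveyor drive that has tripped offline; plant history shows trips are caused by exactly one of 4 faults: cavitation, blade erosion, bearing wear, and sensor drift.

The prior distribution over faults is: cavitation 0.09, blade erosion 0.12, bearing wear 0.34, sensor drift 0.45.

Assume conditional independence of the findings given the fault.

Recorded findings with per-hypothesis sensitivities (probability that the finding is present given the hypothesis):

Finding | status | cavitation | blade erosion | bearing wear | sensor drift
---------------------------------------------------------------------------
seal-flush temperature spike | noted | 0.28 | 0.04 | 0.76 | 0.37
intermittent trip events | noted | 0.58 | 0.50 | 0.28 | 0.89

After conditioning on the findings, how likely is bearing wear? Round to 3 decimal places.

0.305

For each hypothesis, the unnormalized posterior weight is prior × product of the finding likelihoods:
  cavitation: 0.09 × 0.28 × 0.58 = 0.014616
  blade erosion: 0.12 × 0.04 × 0.50 = 0.0024
  bearing wear: 0.34 × 0.76 × 0.28 = 0.072352
  sensor drift: 0.45 × 0.37 × 0.89 = 0.14819
Marginal likelihood of the evidence = 0.23755.
P(bearing wear | evidence) = 0.072352 / 0.23755 ≈ 0.305.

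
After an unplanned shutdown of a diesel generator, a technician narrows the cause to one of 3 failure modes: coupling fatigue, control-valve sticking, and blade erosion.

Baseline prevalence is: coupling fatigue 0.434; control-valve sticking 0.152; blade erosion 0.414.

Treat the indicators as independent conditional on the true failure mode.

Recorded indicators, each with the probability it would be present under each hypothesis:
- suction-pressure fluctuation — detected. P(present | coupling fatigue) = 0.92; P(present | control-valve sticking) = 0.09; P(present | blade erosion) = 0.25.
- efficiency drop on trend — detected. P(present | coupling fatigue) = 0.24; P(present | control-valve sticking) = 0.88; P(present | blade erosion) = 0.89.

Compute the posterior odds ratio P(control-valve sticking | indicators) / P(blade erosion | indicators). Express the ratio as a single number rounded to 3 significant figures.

Posterior odds equal prior odds times the likelihood ratio; only the two competing hypotheses matter.
  control-valve sticking: 0.152 × 0.09 × 0.88 = 0.012038
  blade erosion: 0.414 × 0.25 × 0.89 = 0.092115
Posterior odds = 0.012038 / 0.092115 ≈ 0.131.

0.131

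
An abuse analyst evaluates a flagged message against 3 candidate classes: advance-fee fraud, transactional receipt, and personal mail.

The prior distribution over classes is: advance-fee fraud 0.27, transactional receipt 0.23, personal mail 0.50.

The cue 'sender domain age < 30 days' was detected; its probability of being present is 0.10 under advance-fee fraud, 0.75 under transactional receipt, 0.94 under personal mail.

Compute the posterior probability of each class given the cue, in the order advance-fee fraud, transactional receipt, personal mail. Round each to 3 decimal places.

0.040, 0.258, 0.702

By Bayes' rule, the unnormalized weight for each hypothesis is prior × likelihood:
  advance-fee fraud: 0.27 × 0.10 = 0.027
  transactional receipt: 0.23 × 0.75 = 0.1725
  personal mail: 0.50 × 0.94 = 0.47
The unnormalized weights sum to 0.6695.
P(advance-fee fraud | evidence) = 0.027 / 0.6695 ≈ 0.040
P(transactional receipt | evidence) = 0.1725 / 0.6695 ≈ 0.258
P(personal mail | evidence) = 0.47 / 0.6695 ≈ 0.702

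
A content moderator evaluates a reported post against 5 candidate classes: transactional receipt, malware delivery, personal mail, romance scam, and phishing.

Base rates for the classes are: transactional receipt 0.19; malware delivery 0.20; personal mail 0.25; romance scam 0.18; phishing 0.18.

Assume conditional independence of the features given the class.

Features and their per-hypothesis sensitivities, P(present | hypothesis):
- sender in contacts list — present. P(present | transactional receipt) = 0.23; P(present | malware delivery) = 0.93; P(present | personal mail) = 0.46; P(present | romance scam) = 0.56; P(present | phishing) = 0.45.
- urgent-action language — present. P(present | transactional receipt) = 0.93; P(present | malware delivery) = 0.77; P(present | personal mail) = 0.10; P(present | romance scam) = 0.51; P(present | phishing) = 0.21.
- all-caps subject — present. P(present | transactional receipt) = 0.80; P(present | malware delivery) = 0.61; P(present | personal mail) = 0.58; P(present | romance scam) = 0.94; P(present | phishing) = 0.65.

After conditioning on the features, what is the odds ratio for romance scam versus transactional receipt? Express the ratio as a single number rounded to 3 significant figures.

1.49

Unnormalized posterior weight (prior times the feature likelihoods) for each of the two hypotheses:
  romance scam: 0.18 × 0.56 × 0.51 × 0.94 = 0.048324
  transactional receipt: 0.19 × 0.23 × 0.93 × 0.80 = 0.032513
Odds(romance scam : transactional receipt) = 0.048324 / 0.032513 ≈ 1.49.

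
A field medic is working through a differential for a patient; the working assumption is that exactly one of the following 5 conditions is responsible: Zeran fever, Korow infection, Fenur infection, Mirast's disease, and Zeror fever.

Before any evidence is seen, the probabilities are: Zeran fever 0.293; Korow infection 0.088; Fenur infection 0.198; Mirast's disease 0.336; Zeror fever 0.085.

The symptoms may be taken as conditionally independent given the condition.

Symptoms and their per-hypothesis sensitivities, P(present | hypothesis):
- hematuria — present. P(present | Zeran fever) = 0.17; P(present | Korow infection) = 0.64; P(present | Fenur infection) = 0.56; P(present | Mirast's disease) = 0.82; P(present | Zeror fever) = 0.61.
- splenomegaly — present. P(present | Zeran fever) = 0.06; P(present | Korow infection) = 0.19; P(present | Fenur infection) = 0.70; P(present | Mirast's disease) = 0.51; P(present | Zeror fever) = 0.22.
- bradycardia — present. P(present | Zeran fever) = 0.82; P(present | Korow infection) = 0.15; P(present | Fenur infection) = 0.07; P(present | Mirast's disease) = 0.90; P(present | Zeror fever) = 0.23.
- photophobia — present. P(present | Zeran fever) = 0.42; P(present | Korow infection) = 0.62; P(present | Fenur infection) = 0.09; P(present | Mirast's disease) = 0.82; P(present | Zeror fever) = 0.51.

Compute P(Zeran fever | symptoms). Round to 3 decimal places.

0.010

For each hypothesis, the unnormalized posterior weight is prior × product of the symptom likelihoods:
  Zeran fever: 0.293 × 0.17 × 0.06 × 0.82 × 0.42 = 0.0010293
  Korow infection: 0.088 × 0.64 × 0.19 × 0.15 × 0.62 = 0.00099517
  Fenur infection: 0.198 × 0.56 × 0.70 × 0.07 × 0.09 = 0.00048898
  Mirast's disease: 0.336 × 0.82 × 0.51 × 0.90 × 0.82 = 0.1037
  Zeror fever: 0.085 × 0.61 × 0.22 × 0.23 × 0.51 = 0.001338
Marginal likelihood of the evidence = 0.10755.
P(Zeran fever | evidence) = 0.0010293 / 0.10755 ≈ 0.010.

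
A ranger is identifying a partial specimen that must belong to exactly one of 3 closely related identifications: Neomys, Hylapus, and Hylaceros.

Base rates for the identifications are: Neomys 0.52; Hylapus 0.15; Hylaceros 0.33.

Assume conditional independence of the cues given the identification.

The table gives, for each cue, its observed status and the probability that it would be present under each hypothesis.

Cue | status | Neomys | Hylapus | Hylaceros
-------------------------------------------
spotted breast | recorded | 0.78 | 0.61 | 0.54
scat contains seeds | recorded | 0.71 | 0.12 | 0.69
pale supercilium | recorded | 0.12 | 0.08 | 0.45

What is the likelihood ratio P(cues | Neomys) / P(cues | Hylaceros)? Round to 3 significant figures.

0.396

Take the product of per-cue likelihoods under each hypothesis, then divide.
  Neomys: 0.78 × 0.71 × 0.12 = 0.066456
  Hylaceros: 0.54 × 0.69 × 0.45 = 0.16767
Bayes factor = 0.066456 / 0.16767 ≈ 0.396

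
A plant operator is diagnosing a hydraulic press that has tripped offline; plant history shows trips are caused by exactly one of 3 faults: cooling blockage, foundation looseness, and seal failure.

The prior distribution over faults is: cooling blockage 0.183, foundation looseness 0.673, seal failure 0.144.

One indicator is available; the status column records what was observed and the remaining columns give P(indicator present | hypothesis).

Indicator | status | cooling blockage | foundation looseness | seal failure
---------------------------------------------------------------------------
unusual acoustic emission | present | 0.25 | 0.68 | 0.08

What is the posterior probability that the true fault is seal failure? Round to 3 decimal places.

0.022

By Bayes' rule, the unnormalized weight for each hypothesis is prior × likelihood:
  cooling blockage: 0.183 × 0.25 = 0.04575
  foundation looseness: 0.673 × 0.68 = 0.45764
  seal failure: 0.144 × 0.08 = 0.01152
Normalizing constant Z = 0.04575 + 0.45764 + 0.01152 = 0.51491.
P(seal failure | evidence) = 0.01152 / 0.51491 ≈ 0.022.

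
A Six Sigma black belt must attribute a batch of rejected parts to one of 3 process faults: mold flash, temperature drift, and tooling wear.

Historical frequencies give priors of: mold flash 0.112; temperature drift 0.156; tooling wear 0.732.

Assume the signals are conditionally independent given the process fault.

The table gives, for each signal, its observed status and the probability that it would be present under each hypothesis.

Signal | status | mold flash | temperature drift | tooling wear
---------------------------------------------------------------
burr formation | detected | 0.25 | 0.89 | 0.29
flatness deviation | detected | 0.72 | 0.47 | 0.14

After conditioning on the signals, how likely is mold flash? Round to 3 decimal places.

0.175

By Bayes' rule with conditional independence, the unnormalized weight for each hypothesis is prior × ∏ likelihoods:
  mold flash: 0.112 × 0.25 × 0.72 = 0.02016
  temperature drift: 0.156 × 0.89 × 0.47 = 0.065255
  tooling wear: 0.732 × 0.29 × 0.14 = 0.029719
The unnormalized weights sum to 0.11513.
P(mold flash | evidence) = 0.02016 / 0.11513 ≈ 0.175.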